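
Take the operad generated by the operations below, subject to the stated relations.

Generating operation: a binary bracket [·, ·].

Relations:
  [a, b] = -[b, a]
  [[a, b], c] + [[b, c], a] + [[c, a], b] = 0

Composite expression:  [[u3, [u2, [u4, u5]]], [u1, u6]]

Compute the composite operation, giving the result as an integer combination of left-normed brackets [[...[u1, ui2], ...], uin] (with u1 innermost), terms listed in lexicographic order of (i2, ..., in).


[[[[[u1, u6], u2], u4], u5], u3] - [[[[[u1, u6], u2], u5], u4], u3] - [[[[[u1, u6], u3], u2], u4], u5] + [[[[[u1, u6], u3], u2], u5], u4] + [[[[[u1, u6], u3], u4], u5], u2] - [[[[[u1, u6], u3], u5], u4], u2] - [[[[[u1, u6], u4], u5], u2], u3] + [[[[[u1, u6], u5], u4], u2], u3]

Skip Jacobi rewriting: expand, keep u1-initial words, read off terms.
Composite bracket: [[u3, [u2, [u4, u5]]], [u1, u6]]
Full expansion: 32 signed words from ab - ba (2^5 = 32).
Only words starting with u1 matter:
  word u1u6u2u4u5u3 has sign +1, contributing +[[[[[u1, u6], u2], u4], u5], u3]
  word u1u6u2u5u4u3 has sign -1, contributing -[[[[[u1, u6], u2], u5], u4], u3]
  word u1u6u3u2u4u5 has sign -1, contributing -[[[[[u1, u6], u3], u2], u4], u5]
  word u1u6u3u2u5u4 has sign +1, contributing +[[[[[u1, u6], u3], u2], u5], u4]
  word u1u6u3u4u5u2 has sign +1, contributing +[[[[[u1, u6], u3], u4], u5], u2]
  word u1u6u3u5u4u2 has sign -1, contributing -[[[[[u1, u6], u3], u5], u4], u2]
  word u1u6u4u5u2u3 has sign -1, contributing -[[[[[u1, u6], u4], u5], u2], u3]
  word u1u6u5u4u2u3 has sign +1, contributing +[[[[[u1, u6], u5], u4], u2], u3]


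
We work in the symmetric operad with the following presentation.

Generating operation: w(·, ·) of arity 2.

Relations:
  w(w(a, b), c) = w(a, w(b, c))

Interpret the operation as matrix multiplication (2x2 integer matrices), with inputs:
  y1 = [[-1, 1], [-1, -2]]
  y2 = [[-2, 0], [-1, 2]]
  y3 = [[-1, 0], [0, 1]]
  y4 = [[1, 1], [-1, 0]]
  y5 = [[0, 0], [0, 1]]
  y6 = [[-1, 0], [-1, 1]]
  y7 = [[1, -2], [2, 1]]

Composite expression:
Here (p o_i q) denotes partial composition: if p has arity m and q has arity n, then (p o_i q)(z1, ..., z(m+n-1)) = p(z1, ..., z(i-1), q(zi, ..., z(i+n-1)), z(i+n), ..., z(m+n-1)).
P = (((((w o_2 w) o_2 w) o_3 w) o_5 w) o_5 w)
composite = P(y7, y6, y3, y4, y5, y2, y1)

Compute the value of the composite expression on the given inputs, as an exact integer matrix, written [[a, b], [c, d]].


w(y3, y4) = [[-1, -1], [-1, 0]]
w(y6, w(y3, y4)) = [[1, 1], [0, 1]]
w(y5, y2) = [[0, 0], [-1, 2]]
w(w(y5, y2), y1) = [[0, 0], [-1, -5]]
w(w(y6, w(y3, y4)), w(w(y5, y2), y1)) = [[-1, -5], [-1, -5]]
w(y7, w(w(y6, w(y3, y4)), w(w(y5, y2), y1))) = [[1, 5], [-3, -15]]

[[1, 5], [-3, -15]]


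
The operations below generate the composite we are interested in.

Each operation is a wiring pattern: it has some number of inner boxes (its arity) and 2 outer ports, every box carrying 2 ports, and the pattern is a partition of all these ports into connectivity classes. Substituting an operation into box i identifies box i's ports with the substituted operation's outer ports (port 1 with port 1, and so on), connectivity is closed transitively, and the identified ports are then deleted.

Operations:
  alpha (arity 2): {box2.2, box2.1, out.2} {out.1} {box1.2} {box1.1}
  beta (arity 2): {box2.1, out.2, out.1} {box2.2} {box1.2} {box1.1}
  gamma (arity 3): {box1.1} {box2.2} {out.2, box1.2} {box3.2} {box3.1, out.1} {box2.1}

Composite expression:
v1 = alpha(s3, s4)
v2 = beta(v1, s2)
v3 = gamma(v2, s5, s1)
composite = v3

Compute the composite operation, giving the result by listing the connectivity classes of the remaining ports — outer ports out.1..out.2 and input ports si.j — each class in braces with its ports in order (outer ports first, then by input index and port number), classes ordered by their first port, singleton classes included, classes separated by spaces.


Two ports join when wires chain via gamma-identified ports.
alpha over (s3, s4) gives {out.1} {out.2, s4.1, s4.2} {s3.1} {s3.2}, out.j being that stage's outer ports
beta over (s3, s4, s2) gives {out.1, out.2, s2.1} {s2.2} {s3.1} {s3.2} {s4.1, s4.2}, out.j being that stage's outer ports
gamma over (s3, s4, s2, s5, s1) gives {out.1, s1.1} {out.2, s2.1} {s1.2} {s2.2} {s3.1} {s3.2} {s4.1, s4.2} {s5.1} {s5.2}, out.j being that stage's outer ports

{out.1, s1.1} {out.2, s2.1} {s1.2} {s2.2} {s3.1} {s3.2} {s4.1, s4.2} {s5.1} {s5.2}


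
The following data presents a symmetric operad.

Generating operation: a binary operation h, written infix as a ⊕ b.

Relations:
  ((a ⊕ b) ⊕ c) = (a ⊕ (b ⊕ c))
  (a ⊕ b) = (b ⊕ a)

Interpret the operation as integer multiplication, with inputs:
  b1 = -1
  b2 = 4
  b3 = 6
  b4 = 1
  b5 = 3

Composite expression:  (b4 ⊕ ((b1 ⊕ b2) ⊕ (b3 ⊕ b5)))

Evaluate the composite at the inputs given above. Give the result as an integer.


-72

(b1 ⊕ b2) = -4
(b3 ⊕ b5) = 18
((b1 ⊕ b2) ⊕ (b3 ⊕ b5)) = -72
(b4 ⊕ ((b1 ⊕ b2) ⊕ (b3 ⊕ b5))) = -72


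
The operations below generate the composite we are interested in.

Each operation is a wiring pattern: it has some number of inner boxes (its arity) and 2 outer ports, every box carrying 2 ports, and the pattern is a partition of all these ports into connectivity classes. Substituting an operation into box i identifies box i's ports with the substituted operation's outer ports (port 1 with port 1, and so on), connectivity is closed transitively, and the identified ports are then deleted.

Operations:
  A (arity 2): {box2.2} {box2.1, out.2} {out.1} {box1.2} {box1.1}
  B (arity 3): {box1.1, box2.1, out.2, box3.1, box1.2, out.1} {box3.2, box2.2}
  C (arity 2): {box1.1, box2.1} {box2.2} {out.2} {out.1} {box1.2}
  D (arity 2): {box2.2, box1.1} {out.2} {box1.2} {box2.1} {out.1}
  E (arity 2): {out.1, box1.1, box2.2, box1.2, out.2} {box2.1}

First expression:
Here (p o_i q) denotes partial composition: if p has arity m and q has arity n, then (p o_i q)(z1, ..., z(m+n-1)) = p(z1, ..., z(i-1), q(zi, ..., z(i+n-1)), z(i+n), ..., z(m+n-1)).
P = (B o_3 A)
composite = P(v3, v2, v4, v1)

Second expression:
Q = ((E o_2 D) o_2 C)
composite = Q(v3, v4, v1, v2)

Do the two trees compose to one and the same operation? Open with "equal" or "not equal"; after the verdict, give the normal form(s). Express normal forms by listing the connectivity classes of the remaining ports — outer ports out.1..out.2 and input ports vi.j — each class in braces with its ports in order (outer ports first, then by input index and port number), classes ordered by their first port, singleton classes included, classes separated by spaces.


not equal — first {out.1, out.2, v2.1, v3.1, v3.2} {v1.1, v2.2} {v1.2} {v4.1} {v4.2}, second {out.1, out.2, v3.1, v3.2} {v1.1, v4.1} {v1.2} {v2.1} {v2.2} {v4.2}

Normal form of the first expression: {out.1, out.2, v2.1, v3.1, v3.2} {v1.1, v2.2} {v1.2} {v4.1} {v4.2}
Normal form of the second expression: {out.1, out.2, v3.1, v3.2} {v1.1, v4.1} {v1.2} {v2.1} {v2.2} {v4.2}
The forms do not match — not equal.


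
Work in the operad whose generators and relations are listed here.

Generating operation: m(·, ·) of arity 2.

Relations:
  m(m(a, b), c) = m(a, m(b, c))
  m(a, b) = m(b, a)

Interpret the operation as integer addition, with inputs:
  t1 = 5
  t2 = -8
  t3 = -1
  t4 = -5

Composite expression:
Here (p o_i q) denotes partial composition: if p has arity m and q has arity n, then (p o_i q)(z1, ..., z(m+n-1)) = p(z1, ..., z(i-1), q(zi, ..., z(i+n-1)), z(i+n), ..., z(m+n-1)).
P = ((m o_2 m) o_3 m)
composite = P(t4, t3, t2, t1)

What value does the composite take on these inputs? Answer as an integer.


m(t2, t1) = -3
m(t3, m(t2, t1)) = -4
m(t4, m(t3, m(t2, t1))) = -9

-9


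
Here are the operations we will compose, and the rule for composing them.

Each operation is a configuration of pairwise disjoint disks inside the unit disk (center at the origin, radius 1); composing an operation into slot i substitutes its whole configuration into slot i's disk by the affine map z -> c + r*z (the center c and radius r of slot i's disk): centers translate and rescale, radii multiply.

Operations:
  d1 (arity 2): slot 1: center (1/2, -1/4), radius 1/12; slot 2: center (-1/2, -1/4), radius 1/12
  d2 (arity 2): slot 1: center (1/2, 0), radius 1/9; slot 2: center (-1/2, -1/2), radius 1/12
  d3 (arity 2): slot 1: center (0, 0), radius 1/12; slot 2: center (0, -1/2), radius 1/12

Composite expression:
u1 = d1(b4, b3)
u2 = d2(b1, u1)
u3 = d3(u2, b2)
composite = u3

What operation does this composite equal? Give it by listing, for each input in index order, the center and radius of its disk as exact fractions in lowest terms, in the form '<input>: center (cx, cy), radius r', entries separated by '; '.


Below d3, radii multiply path by path; the b-disk centers shift.
b1: after 2 affine steps, its disk has center (1/24, 0), radius 1/108
b4: after 3 affine steps, its disk has center (-11/288, -25/576), radius 1/1728
b3: after 3 affine steps, its disk has center (-13/288, -25/576), radius 1/1728
b2: after 1 affine step, its disk has center (0, -1/2), radius 1/12

b1: center (1/24, 0), radius 1/108; b2: center (0, -1/2), radius 1/12; b3: center (-13/288, -25/576), radius 1/1728; b4: center (-11/288, -25/576), radius 1/1728


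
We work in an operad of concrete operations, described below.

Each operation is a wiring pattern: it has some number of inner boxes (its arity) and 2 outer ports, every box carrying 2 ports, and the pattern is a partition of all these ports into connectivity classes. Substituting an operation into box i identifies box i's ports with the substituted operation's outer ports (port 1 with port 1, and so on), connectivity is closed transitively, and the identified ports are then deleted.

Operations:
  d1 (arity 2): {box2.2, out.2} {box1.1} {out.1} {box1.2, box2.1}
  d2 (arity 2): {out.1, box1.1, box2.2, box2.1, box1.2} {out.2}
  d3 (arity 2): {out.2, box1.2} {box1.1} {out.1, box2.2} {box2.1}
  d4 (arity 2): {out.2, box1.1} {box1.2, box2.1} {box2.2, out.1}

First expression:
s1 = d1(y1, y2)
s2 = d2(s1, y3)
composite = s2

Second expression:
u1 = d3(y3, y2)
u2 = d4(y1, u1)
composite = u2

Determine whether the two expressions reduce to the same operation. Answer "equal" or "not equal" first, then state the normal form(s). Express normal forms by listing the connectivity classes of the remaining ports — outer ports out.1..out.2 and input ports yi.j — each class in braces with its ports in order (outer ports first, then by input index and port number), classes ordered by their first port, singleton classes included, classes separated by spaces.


not equal; first: {out.1, y2.2, y3.1, y3.2} {out.2} {y1.1} {y1.2, y2.1}; second: {out.1, y3.2} {out.2, y1.1} {y1.2, y2.2} {y2.1} {y3.1}


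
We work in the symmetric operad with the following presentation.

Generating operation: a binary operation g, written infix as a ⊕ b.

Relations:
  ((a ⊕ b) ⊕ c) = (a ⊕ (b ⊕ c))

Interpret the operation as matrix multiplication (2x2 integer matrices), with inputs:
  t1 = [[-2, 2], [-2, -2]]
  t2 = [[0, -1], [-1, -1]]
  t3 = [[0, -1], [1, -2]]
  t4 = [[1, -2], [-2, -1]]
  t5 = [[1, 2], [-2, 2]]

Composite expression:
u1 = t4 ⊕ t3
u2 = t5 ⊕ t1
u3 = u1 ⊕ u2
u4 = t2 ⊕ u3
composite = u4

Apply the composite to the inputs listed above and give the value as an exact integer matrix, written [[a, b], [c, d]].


(t4 ⊕ t3) = [[-2, 3], [-1, 4]]
(t5 ⊕ t1) = [[-6, -2], [0, -8]]
((t4 ⊕ t3) ⊕ (t5 ⊕ t1)) = [[12, -20], [6, -30]]
(t2 ⊕ ((t4 ⊕ t3) ⊕ (t5 ⊕ t1))) = [[-6, 30], [-18, 50]]

[[-6, 30], [-18, 50]]


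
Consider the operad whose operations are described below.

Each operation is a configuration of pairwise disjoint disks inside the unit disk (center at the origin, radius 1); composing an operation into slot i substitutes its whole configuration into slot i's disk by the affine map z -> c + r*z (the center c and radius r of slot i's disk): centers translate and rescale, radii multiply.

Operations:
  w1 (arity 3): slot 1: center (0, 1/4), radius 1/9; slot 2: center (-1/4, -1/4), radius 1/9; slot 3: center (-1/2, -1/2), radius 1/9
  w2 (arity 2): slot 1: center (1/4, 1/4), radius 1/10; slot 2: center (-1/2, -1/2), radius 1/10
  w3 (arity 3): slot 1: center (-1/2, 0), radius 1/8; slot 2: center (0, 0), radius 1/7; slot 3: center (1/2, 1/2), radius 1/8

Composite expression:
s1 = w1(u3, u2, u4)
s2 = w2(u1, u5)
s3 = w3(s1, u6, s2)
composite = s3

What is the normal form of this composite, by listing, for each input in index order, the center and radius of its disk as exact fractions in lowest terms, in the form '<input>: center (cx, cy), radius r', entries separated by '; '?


u1: center (17/32, 17/32), radius 1/80; u2: center (-17/32, -1/32), radius 1/72; u3: center (-1/2, 1/32), radius 1/72; u4: center (-9/16, -1/16), radius 1/72; u5: center (7/16, 7/16), radius 1/80; u6: center (0, 0), radius 1/7

Follow each u-input down from w3: c' goes to c + r*c', radius to r*r'.
u3 passes through 2 substitutions, ending at center (-1/2, 1/32), radius 1/72
u2 passes through 2 substitutions, ending at center (-17/32, -1/32), radius 1/72
u4 passes through 2 substitutions, ending at center (-9/16, -1/16), radius 1/72
u6 passes through 1 substitution, ending at center (0, 0), radius 1/7
u1 passes through 2 substitutions, ending at center (17/32, 17/32), radius 1/80
u5 passes through 2 substitutions, ending at center (7/16, 7/16), radius 1/80


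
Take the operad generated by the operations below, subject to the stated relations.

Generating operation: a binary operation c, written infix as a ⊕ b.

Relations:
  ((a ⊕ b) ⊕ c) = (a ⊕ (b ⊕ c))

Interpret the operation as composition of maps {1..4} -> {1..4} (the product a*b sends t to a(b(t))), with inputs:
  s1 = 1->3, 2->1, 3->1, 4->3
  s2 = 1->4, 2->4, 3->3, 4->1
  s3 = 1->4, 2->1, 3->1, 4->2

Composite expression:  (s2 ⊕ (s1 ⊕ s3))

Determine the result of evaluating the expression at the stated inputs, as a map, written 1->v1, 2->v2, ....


1->3, 2->3, 3->3, 4->4

(s1 ⊕ s3) = 1->3, 2->3, 3->3, 4->1
(s2 ⊕ (s1 ⊕ s3)) = 1->3, 2->3, 3->3, 4->4


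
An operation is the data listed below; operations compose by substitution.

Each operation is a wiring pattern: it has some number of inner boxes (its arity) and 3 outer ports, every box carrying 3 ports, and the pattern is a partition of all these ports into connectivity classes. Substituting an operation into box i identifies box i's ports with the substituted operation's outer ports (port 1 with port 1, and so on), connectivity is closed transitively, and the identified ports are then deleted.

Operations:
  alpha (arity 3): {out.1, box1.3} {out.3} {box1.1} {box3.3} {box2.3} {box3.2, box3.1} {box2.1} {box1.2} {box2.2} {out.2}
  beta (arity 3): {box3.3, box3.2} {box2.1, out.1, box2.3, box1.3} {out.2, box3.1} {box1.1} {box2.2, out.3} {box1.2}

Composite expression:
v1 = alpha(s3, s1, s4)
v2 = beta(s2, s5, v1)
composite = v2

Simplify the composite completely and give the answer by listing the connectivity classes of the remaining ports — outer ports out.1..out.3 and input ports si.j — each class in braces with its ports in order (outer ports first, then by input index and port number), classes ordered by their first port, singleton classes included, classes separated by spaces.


{out.1, s2.3, s5.1, s5.3} {out.2, s3.3} {out.3, s5.2} {s1.1} {s1.2} {s1.3} {s2.1} {s2.2} {s3.1} {s3.2} {s4.1, s4.2} {s4.3}

Reachability decides: close wires over beta-identified ports.
composing alpha on (s3, s1, s4), with out.j its own outer ports: {out.1, s3.3} {out.2} {out.3} {s1.1} {s1.2} {s1.3} {s3.1} {s3.2} {s4.1, s4.2} {s4.3}
composing beta on (s2, s5, s3, s1, s4), with out.j its own outer ports: {out.1, s2.3, s5.1, s5.3} {out.2, s3.3} {out.3, s5.2} {s1.1} {s1.2} {s1.3} {s2.1} {s2.2} {s3.1} {s3.2} {s4.1, s4.2} {s4.3}


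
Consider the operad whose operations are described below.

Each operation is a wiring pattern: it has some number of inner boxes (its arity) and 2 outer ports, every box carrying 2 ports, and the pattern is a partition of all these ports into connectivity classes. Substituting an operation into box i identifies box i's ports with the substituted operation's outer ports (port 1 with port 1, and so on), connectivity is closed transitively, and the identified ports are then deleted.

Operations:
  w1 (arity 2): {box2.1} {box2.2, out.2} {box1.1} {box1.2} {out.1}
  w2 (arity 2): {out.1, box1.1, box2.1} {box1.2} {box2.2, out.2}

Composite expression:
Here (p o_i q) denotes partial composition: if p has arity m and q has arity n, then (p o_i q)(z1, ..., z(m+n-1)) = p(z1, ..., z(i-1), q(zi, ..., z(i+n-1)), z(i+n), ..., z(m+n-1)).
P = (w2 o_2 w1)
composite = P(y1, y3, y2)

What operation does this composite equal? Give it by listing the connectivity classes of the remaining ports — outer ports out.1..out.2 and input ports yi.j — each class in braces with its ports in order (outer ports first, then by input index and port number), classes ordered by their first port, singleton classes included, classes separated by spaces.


{out.1, y1.1} {out.2, y2.2} {y1.2} {y2.1} {y3.1} {y3.2}

Connectivity passes through glued w2-boundaries; trace each wire chain.
through w1, on inputs (y3, y2): {out.1} {out.2, y2.2} {y2.1} {y3.1} {y3.2} (out.j = stage outer ports)
through w2, on inputs (y1, y3, y2): {out.1, y1.1} {out.2, y2.2} {y1.2} {y2.1} {y3.1} {y3.2} (out.j = stage outer ports)


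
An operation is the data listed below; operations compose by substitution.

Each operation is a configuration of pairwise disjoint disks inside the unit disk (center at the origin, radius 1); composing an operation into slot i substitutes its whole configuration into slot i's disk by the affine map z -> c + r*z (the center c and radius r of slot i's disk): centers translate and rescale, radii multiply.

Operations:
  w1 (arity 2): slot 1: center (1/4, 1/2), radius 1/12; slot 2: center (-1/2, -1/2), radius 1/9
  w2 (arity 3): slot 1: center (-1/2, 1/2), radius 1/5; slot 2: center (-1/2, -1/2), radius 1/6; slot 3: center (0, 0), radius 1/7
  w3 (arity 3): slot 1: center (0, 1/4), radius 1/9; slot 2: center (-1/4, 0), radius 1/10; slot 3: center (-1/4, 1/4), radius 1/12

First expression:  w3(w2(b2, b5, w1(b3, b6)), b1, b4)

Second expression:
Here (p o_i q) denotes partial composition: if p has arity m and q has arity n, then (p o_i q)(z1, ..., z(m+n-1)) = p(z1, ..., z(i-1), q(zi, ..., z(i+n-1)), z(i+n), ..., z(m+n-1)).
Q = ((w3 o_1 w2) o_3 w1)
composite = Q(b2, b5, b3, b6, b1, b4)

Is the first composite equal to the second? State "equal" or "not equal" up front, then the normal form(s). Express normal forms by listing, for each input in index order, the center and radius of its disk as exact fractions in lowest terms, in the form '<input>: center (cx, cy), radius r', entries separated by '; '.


equal; the common form is b1: center (-1/4, 0), radius 1/10; b2: center (-1/18, 11/36), radius 1/45; b3: center (1/252, 65/252), radius 1/756; b4: center (-1/4, 1/4), radius 1/12; b5: center (-1/18, 7/36), radius 1/54; b6: center (-1/126, 61/252), radius 1/567

Reducing the first expression gives b1: center (-1/4, 0), radius 1/10; b2: center (-1/18, 11/36), radius 1/45; b3: center (1/252, 65/252), radius 1/756; b4: center (-1/4, 1/4), radius 1/12; b5: center (-1/18, 7/36), radius 1/54; b6: center (-1/126, 61/252), radius 1/567
Reducing the second expression gives b1: center (-1/4, 0), radius 1/10; b2: center (-1/18, 11/36), radius 1/45; b3: center (1/252, 65/252), radius 1/756; b4: center (-1/4, 1/4), radius 1/12; b5: center (-1/18, 7/36), radius 1/54; b6: center (-1/126, 61/252), radius 1/567
Both agree, so they are equal.


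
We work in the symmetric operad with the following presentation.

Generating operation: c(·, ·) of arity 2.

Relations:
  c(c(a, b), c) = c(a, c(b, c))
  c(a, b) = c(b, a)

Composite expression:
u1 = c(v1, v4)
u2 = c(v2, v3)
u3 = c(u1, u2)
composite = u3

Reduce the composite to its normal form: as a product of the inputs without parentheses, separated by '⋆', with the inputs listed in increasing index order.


Any arrangement under c is one operation, so sort the v-inputs.
c(v1, v4) spells out as v1 ⋆ v4
c(v2, v3) spells out as v2 ⋆ v3
c(c(v1, v4), c(v2, v3)) spells out as v1 ⋆ v4 ⋆ v2 ⋆ v3
rearranged into index order: v1 ⋆ v2 ⋆ v3 ⋆ v4

v1 ⋆ v2 ⋆ v3 ⋆ v4


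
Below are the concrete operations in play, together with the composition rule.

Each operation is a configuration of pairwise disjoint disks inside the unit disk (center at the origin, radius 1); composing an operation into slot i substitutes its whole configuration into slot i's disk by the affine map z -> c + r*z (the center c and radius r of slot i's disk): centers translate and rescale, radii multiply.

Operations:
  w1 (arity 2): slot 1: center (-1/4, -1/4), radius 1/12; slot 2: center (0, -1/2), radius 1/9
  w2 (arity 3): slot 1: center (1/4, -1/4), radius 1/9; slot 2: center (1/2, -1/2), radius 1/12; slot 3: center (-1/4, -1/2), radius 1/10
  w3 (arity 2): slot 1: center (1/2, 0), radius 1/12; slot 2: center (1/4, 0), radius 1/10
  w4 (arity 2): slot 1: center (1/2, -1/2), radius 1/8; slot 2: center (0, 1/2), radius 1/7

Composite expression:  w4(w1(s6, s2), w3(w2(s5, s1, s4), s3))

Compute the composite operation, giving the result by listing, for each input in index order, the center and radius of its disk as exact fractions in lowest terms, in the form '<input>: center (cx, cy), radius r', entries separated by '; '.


s1: center (13/168, 83/168), radius 1/1008; s2: center (1/2, -9/16), radius 1/72; s3: center (1/28, 1/2), radius 1/70; s4: center (23/336, 83/168), radius 1/840; s5: center (25/336, 167/336), radius 1/756; s6: center (15/32, -17/32), radius 1/96

Nesting under w4 composes maps z -> c + r*z down each s-path.
input s6: composing its 2 substitution steps yields center (15/32, -17/32), radius 1/96
input s2: composing its 2 substitution steps yields center (1/2, -9/16), radius 1/72
input s5: composing its 3 substitution steps yields center (25/336, 167/336), radius 1/756
input s1: composing its 3 substitution steps yields center (13/168, 83/168), radius 1/1008
input s4: composing its 3 substitution steps yields center (23/336, 83/168), radius 1/840
input s3: composing its 2 substitution steps yields center (1/28, 1/2), radius 1/70


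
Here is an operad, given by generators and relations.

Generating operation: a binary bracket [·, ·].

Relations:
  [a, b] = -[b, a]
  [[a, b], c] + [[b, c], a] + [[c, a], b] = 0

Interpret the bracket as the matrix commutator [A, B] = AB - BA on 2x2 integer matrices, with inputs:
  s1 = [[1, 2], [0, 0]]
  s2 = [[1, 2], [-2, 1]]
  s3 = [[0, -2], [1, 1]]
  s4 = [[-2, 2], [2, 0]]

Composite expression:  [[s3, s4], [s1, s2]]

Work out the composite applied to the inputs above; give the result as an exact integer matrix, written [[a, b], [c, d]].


[s3, s4] = [[-6, -6], [0, 6]]
[s1, s2] = [[-4, 2], [2, 4]]
[[s3, s4], [s1, s2]] = [[-12, -72], [24, 12]]

[[-12, -72], [24, 12]]


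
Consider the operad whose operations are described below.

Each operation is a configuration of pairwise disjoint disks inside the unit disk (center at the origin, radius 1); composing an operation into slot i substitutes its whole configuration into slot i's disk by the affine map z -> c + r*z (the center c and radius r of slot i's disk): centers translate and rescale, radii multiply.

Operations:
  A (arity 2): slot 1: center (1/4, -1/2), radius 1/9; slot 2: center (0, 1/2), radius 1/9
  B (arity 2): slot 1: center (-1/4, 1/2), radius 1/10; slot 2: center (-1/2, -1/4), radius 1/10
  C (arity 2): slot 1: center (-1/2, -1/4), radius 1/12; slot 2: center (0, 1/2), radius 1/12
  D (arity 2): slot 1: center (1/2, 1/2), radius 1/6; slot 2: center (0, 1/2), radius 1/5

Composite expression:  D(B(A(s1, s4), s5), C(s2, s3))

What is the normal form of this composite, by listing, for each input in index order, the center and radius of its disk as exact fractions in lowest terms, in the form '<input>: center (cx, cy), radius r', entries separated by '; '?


Affine substitution under D: radii multiply and s-centers shift.
tracing s1 down its 3-map path: center (37/80, 23/40), radius 1/540
tracing s4 down its 3-map path: center (11/24, 71/120), radius 1/540
tracing s5 down its 2-map path: center (5/12, 11/24), radius 1/60
tracing s2 down its 2-map path: center (-1/10, 9/20), radius 1/60
tracing s3 down its 2-map path: center (0, 3/5), radius 1/60

s1: center (37/80, 23/40), radius 1/540; s2: center (-1/10, 9/20), radius 1/60; s3: center (0, 3/5), radius 1/60; s4: center (11/24, 71/120), radius 1/540; s5: center (5/12, 11/24), radius 1/60


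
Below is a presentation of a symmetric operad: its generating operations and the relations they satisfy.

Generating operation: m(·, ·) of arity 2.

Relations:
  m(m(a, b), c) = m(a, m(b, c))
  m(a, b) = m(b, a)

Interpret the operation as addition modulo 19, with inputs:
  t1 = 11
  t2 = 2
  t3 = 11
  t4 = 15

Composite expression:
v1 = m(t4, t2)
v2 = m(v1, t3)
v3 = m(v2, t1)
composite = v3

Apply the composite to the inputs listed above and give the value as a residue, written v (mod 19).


1 (mod 19)

m(t4, t2) = 17
m(m(t4, t2), t3) = 9
m(m(m(t4, t2), t3), t1) = 1


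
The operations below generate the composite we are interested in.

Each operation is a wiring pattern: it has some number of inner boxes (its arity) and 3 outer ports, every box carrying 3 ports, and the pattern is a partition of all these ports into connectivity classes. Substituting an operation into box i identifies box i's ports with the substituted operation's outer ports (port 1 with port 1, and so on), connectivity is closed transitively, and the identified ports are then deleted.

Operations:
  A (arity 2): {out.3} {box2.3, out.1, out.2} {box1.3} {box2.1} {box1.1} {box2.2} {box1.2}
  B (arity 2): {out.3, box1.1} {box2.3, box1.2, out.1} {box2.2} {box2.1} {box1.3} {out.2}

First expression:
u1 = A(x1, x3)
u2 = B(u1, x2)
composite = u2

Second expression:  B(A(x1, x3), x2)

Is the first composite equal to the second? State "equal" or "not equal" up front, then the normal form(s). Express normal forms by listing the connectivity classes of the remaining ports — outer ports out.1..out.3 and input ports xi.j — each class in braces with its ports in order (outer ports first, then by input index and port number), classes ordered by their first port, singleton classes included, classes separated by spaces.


equal — both sides give {out.1, out.3, x2.3, x3.3} {out.2} {x1.1} {x1.2} {x1.3} {x2.1} {x2.2} {x3.1} {x3.2}

The first expression, normalized: {out.1, out.3, x2.3, x3.3} {out.2} {x1.1} {x1.2} {x1.3} {x2.1} {x2.2} {x3.1} {x3.2}
The second expression, normalized: {out.1, out.3, x2.3, x3.3} {out.2} {x1.1} {x1.2} {x1.3} {x2.1} {x2.2} {x3.1} {x3.2}
Identical normal forms: equal.


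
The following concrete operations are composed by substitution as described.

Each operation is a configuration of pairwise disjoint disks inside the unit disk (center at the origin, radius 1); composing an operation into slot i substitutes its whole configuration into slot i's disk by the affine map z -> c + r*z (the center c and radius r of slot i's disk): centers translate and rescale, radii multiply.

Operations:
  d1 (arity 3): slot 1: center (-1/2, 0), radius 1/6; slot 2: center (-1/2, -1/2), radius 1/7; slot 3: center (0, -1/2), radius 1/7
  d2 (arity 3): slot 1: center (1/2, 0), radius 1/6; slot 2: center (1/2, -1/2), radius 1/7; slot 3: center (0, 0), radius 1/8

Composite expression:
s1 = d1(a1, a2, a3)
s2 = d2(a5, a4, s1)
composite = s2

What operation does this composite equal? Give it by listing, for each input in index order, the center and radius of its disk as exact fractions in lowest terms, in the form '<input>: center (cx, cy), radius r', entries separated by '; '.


a1: center (-1/16, 0), radius 1/48; a2: center (-1/16, -1/16), radius 1/56; a3: center (0, -1/16), radius 1/56; a4: center (1/2, -1/2), radius 1/7; a5: center (1/2, 0), radius 1/6

Follow each a-input down from d2: c' goes to c + r*c', radius to r*r'.
for a5, the 1-step affine chain lands on center (1/2, 0), radius 1/6
for a4, the 1-step affine chain lands on center (1/2, -1/2), radius 1/7
for a1, the 2-step affine chain lands on center (-1/16, 0), radius 1/48
for a2, the 2-step affine chain lands on center (-1/16, -1/16), radius 1/56
for a3, the 2-step affine chain lands on center (0, -1/16), radius 1/56


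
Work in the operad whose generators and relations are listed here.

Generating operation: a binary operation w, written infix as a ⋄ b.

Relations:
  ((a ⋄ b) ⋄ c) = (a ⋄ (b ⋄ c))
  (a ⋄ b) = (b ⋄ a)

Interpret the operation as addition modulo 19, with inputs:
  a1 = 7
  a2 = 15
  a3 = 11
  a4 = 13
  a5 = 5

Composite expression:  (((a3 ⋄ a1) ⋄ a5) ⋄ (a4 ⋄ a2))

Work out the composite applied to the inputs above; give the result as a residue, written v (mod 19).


(a3 ⋄ a1) = 18
((a3 ⋄ a1) ⋄ a5) = 4
(a4 ⋄ a2) = 9
(((a3 ⋄ a1) ⋄ a5) ⋄ (a4 ⋄ a2)) = 13

13 (mod 19)


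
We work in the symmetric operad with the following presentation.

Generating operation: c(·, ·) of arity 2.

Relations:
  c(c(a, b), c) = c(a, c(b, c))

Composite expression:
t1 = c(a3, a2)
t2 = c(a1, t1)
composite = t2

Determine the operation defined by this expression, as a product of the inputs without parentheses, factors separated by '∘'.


Under associativity of c, the answer is the a's in reading order.
c(a3, a2) flattens to a3 ∘ a2
c(a1, c(a3, a2)) flattens to a1 ∘ a3 ∘ a2

a1 ∘ a3 ∘ a2


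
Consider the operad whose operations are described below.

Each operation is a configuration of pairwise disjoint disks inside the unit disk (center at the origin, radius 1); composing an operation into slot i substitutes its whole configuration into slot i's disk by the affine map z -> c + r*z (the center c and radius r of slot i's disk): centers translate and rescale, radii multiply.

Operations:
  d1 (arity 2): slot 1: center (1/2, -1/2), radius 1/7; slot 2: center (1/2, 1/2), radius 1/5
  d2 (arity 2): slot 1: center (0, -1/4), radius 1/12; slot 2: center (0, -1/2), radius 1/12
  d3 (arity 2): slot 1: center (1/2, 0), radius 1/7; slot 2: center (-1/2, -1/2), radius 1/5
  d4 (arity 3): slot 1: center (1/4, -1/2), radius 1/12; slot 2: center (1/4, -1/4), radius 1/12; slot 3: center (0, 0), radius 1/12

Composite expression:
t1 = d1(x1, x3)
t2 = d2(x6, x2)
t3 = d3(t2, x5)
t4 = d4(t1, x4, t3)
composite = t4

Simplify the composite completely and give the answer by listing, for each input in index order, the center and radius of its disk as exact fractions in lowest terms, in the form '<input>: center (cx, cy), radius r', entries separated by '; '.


x1: center (7/24, -13/24), radius 1/84; x2: center (1/24, -1/168), radius 1/1008; x3: center (7/24, -11/24), radius 1/60; x4: center (1/4, -1/4), radius 1/12; x5: center (-1/24, -1/24), radius 1/60; x6: center (1/24, -1/336), radius 1/1008

Nesting under d4 composes maps z -> c + r*z down each x-path.
input x1: applying the 2 nested substitutions gives center (7/24, -13/24), radius 1/84
input x3: applying the 2 nested substitutions gives center (7/24, -11/24), radius 1/60
input x4: applying the 1 nested substitution gives center (1/4, -1/4), radius 1/12
input x6: applying the 3 nested substitutions gives center (1/24, -1/336), radius 1/1008
input x2: applying the 3 nested substitutions gives center (1/24, -1/168), radius 1/1008
input x5: applying the 2 nested substitutions gives center (-1/24, -1/24), radius 1/60


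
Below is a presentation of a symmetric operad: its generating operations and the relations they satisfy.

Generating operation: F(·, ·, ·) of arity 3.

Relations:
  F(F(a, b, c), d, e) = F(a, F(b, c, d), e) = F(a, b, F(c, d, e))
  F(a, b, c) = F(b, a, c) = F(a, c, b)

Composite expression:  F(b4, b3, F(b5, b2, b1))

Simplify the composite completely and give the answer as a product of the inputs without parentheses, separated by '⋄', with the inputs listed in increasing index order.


b1 ⋄ b2 ⋄ b3 ⋄ b4 ⋄ b5


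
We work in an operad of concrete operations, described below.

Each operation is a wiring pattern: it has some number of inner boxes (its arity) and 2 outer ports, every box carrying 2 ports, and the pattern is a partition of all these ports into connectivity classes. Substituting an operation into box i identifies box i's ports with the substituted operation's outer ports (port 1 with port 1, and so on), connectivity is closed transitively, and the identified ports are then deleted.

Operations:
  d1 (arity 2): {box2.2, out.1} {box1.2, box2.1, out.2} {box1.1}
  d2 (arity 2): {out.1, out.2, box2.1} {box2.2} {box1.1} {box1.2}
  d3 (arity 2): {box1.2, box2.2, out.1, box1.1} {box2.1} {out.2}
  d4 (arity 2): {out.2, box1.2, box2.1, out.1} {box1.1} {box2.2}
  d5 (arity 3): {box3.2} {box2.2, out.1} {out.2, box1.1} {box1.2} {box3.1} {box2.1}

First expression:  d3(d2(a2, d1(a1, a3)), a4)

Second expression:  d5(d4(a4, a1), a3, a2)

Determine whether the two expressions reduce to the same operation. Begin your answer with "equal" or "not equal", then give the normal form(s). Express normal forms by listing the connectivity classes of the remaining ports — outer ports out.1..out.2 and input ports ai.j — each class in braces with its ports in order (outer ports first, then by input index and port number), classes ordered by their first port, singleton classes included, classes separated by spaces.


Reducing the first expression gives {out.1, a3.2, a4.2} {out.2} {a1.1} {a1.2, a3.1} {a2.1} {a2.2} {a4.1}
Reducing the second expression gives {out.1, a3.2} {out.2, a1.1, a4.2} {a1.2} {a2.1} {a2.2} {a3.1} {a4.1}
Different reductions; not equal.

not equal; first: {out.1, a3.2, a4.2} {out.2} {a1.1} {a1.2, a3.1} {a2.1} {a2.2} {a4.1}; second: {out.1, a3.2} {out.2, a1.1, a4.2} {a1.2} {a2.1} {a2.2} {a3.1} {a4.1}


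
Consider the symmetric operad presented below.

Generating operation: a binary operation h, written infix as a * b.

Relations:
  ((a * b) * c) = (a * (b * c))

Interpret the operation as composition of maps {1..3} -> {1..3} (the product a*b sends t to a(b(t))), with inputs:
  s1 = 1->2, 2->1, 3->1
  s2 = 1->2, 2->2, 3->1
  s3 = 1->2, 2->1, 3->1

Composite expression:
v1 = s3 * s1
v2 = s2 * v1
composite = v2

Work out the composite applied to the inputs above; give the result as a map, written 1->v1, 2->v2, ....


1->2, 2->2, 3->2

(s3 * s1) = 1->1, 2->2, 3->2
(s2 * (s3 * s1)) = 1->2, 2->2, 3->2


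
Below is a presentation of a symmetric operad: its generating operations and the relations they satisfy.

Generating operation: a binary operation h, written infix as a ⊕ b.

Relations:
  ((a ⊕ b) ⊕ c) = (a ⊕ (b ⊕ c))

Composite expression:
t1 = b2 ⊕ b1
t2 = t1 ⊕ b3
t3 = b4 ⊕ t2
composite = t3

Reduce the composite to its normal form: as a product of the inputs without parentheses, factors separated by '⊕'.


All parenthesizations of h agree; list the b-inputs left to right.
(b2 ⊕ b1) flattens to b2 ⊕ b1
((b2 ⊕ b1) ⊕ b3) flattens to b2 ⊕ b1 ⊕ b3
(b4 ⊕ ((b2 ⊕ b1) ⊕ b3)) flattens to b4 ⊕ b2 ⊕ b1 ⊕ b3

b4 ⊕ b2 ⊕ b1 ⊕ b3


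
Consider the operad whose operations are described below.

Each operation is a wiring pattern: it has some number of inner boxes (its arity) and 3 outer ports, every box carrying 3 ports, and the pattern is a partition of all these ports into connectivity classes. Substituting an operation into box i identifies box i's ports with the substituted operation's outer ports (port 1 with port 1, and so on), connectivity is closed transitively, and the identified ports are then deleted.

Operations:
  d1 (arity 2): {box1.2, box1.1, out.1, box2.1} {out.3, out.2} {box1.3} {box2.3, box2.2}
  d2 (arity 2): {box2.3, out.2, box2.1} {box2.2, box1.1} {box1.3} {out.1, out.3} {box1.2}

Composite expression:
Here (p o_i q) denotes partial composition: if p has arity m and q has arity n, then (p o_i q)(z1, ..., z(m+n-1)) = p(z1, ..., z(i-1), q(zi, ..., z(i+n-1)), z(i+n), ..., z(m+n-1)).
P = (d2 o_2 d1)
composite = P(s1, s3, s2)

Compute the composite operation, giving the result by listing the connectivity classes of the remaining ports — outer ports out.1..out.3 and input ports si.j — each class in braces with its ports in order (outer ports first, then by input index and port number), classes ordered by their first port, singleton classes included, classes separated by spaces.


Connectivity passes through glued d2-boundaries; trace each wire chain.
after d1, the pattern on (s3, s2) reads {out.1, s2.1, s3.1, s3.2} {out.2, out.3} {s2.2, s2.3} {s3.3} (out.j = its outer ports)
after d2, the pattern on (s1, s3, s2) reads {out.1, out.3} {out.2, s1.1, s2.1, s3.1, s3.2} {s1.2} {s1.3} {s2.2, s2.3} {s3.3} (out.j = its outer ports)

{out.1, out.3} {out.2, s1.1, s2.1, s3.1, s3.2} {s1.2} {s1.3} {s2.2, s2.3} {s3.3}


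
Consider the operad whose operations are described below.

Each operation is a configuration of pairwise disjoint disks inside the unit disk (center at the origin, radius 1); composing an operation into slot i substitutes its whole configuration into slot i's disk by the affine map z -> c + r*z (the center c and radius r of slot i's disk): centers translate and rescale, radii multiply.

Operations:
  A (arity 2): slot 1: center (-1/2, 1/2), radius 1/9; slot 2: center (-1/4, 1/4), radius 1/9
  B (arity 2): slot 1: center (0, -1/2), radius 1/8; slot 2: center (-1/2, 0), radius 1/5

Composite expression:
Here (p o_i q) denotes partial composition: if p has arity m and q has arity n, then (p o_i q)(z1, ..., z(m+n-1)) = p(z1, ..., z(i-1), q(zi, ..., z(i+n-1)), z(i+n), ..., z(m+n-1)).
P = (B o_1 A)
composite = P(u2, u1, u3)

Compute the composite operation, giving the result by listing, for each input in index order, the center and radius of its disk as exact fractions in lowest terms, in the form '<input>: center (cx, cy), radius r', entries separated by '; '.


Only the slot chain above each u matters under B; compose those maps.
u2 passes through 2 substitutions, ending at center (-1/16, -7/16), radius 1/72
u1 passes through 2 substitutions, ending at center (-1/32, -15/32), radius 1/72
u3 passes through 1 substitution, ending at center (-1/2, 0), radius 1/5

u1: center (-1/32, -15/32), radius 1/72; u2: center (-1/16, -7/16), radius 1/72; u3: center (-1/2, 0), radius 1/5


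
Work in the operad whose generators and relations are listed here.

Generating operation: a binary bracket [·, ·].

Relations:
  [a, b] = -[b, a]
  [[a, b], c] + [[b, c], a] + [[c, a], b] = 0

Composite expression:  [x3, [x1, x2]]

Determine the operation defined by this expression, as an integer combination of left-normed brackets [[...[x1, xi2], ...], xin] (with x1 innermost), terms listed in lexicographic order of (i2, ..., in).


A multilinear Lie element is pinned by x1-initial words (x1 innermost).
Composite bracket: [x3, [x1, x2]]
Each bracket splits as ab - ba, giving 4 signed words (2^2 = 4).
Words beginning with x1 determine it all:
  word x1x2x3 has sign -1, contributing -[[x1, x2], x3]

-[[x1, x2], x3]


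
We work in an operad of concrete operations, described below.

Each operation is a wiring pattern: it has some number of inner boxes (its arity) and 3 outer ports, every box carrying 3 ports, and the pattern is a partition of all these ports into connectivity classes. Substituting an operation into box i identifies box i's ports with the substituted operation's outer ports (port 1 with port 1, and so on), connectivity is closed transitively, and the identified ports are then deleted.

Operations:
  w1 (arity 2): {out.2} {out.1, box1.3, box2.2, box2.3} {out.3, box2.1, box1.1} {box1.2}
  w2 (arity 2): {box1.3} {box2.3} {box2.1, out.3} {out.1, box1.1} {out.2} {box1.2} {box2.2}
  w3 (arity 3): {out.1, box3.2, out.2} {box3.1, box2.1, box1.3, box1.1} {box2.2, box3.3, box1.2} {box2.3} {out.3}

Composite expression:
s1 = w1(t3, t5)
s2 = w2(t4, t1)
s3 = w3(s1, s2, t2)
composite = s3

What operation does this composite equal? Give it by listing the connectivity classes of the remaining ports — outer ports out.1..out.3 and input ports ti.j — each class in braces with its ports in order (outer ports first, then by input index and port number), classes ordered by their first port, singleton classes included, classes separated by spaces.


Reachability decides: close wires over w3-identified ports.
composing w1 on (t3, t5), with out.j its own outer ports: {out.1, t3.3, t5.2, t5.3} {out.2} {out.3, t3.1, t5.1} {t3.2}
composing w2 on (t4, t1), with out.j its own outer ports: {out.1, t4.1} {out.2} {out.3, t1.1} {t1.2} {t1.3} {t4.2} {t4.3}
composing w3 on (t3, t5, t4, t1, t2), with out.j its own outer ports: {out.1, out.2, t2.2} {out.3} {t1.1} {t1.2} {t1.3} {t2.1, t3.1, t3.3, t4.1, t5.1, t5.2, t5.3} {t2.3} {t3.2} {t4.2} {t4.3}

{out.1, out.2, t2.2} {out.3} {t1.1} {t1.2} {t1.3} {t2.1, t3.1, t3.3, t4.1, t5.1, t5.2, t5.3} {t2.3} {t3.2} {t4.2} {t4.3}
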